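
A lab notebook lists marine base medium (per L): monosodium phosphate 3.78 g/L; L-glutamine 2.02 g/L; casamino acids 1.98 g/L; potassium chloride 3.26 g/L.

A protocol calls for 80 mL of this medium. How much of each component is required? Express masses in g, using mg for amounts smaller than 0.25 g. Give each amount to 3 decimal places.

Scale factor relative to 1 L: 0.08.
monosodium phosphate: 3.78 g/L × 0.08 L = 0.302 g
L-glutamine: 2.02 g/L × 0.08 L = 0.1616 g = 161.600 mg
casamino acids: 1.98 g/L × 0.08 L = 0.1584 g = 158.400 mg
potassium chloride: 3.26 g/L × 0.08 L = 0.261 g

monosodium phosphate 0.302 g; L-glutamine 161.600 mg; casamino acids 158.400 mg; potassium chloride 0.261 g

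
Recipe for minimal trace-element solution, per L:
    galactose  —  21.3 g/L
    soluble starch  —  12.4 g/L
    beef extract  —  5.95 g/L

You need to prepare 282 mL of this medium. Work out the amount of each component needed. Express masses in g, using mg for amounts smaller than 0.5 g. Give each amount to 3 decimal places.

galactose 6.007 g; soluble starch 3.497 g; beef extract 1.678 g

Working volume: 282 mL = 0.282 L.
galactose: 21.3 g/L × 0.282 L = 6.007 g
soluble starch: 12.4 g/L × 0.282 L = 3.497 g
beef extract: 5.95 g/L × 0.282 L = 1.678 g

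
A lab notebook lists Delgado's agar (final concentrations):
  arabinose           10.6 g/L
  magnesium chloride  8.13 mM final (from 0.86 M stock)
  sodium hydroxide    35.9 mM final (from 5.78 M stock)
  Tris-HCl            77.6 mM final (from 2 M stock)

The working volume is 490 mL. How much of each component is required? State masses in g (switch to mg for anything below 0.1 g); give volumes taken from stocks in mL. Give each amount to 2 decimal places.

Working volume: 490 mL = 0.49 L.
arabinose: 10.6 g/L × 0.49 L = 5.19 g
magnesium chloride: dilute stock: 8.13 mM × 490 mL ÷ 860 mM = 4.63 mL
sodium hydroxide: C1V1 = C2V2 → 35.9 mM × 490 mL ÷ 5780 mM = 3.04 mL
Tris-HCl: dilute stock: 77.6 mM × 490 mL ÷ 2000 mM = 19.01 mL

arabinose 5.19 g; magnesium chloride 4.63 mL; sodium hydroxide 3.04 mL; Tris-HCl 19.01 mL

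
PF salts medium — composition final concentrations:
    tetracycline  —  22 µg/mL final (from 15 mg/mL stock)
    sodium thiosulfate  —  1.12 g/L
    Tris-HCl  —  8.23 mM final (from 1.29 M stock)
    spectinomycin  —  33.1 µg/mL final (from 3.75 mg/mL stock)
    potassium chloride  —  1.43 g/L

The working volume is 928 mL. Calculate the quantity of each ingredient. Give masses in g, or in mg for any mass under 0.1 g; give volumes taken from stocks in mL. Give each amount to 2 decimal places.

tetracycline 1.36 mL; sodium thiosulfate 1.04 g; Tris-HCl 5.92 mL; spectinomycin 8.19 mL; potassium chloride 1.33 g

Target volume = 928 mL = 0.928 L.
tetracycline: dilute stock: 22 µg/mL × 928 mL ÷ 15000 µg/mL = 1.36 mL
sodium thiosulfate: 1.12 g/L × 0.928 L = 1.04 g
Tris-HCl: V = C2·V2/C1 = 8.23 mM × 928 mL ÷ 1290 mM = 5.92 mL
spectinomycin: V = C2·V2/C1 = 33.1 µg/mL × 928 mL ÷ 3750 µg/mL = 8.19 mL
potassium chloride: 1.43 g/L × 0.928 L = 1.33 g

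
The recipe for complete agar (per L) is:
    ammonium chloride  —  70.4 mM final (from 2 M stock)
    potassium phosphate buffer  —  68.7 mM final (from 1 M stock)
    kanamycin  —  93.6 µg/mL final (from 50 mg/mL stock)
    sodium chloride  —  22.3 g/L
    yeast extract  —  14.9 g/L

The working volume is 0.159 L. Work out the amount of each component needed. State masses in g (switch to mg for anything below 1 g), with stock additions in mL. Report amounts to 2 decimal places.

ammonium chloride 5.60 mL; potassium phosphate buffer 10.92 mL; kanamycin 0.30 mL; sodium chloride 3.55 g; yeast extract 2.37 g

Scale factor relative to 1 L: 0.159.
ammonium chloride: C1V1 = C2V2 → 70.4 mM × 159 mL ÷ 2000 mM = 5.60 mL
potassium phosphate buffer: C1V1 = C2V2 → 68.7 mM × 159 mL ÷ 1000 mM = 10.92 mL
kanamycin: C1V1 = C2V2 → 93.6 µg/mL × 159 mL ÷ 50000 µg/mL = 0.30 mL
sodium chloride: 22.3 g/L × 0.159 L = 3.55 g
yeast extract: 14.9 g/L × 0.159 L = 2.37 g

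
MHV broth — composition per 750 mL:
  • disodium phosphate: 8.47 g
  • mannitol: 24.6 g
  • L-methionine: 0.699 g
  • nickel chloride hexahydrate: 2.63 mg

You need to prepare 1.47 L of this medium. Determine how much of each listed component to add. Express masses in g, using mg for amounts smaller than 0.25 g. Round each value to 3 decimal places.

Ratio of target to recipe volume: 1470 / 750 = 1.96.
disodium phosphate: 8.47 g × (1470 mL / 750 mL) = 16.601 g
mannitol: 24.6 g × (1470 mL / 750 mL) = 48.216 g
L-methionine: 0.699 g × (1470 mL / 750 mL) = 1.370 g
nickel chloride hexahydrate: 2.63 mg × (1470 mL / 750 mL) = 5.155 mg

disodium phosphate 16.601 g; mannitol 48.216 g; L-methionine 1.370 g; nickel chloride hexahydrate 5.155 mg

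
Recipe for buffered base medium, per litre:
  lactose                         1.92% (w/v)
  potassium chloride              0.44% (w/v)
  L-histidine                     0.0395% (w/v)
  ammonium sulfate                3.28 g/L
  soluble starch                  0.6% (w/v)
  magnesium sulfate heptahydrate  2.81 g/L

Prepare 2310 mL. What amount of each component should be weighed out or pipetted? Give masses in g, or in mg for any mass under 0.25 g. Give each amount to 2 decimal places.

Working volume: 2310 mL = 2.31 L.
lactose: 1.92% w/v = 19.2 g/L → 19.2 × 2.31 L = 44.35 g
potassium chloride: 0.44% w/v = 4.4 g/L → 4.4 × 2.31 L = 10.16 g
L-histidine: 0.0395 g per 100 mL × 2310 mL ÷ 100 = 0.91 g
ammonium sulfate: 3.28 g/L × 2.31 L = 7.58 g
soluble starch: 0.6% w/v = 6 g/L → 6 × 2.31 L = 13.86 g
magnesium sulfate heptahydrate: 2.81 g/L × 2.31 L = 6.49 g

lactose 44.35 g; potassium chloride 10.16 g; L-histidine 0.91 g; ammonium sulfate 7.58 g; soluble starch 13.86 g; magnesium sulfate heptahydrate 6.49 g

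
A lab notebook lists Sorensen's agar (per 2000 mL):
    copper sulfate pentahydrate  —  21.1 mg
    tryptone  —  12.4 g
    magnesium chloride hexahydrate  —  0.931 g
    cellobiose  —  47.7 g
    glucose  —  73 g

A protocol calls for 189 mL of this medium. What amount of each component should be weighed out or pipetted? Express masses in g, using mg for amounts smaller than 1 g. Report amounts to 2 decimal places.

copper sulfate pentahydrate 1.99 mg; tryptone 1.17 g; magnesium chloride hexahydrate 87.98 mg; cellobiose 4.51 g; glucose 6.90 g

Ratio of target to recipe volume: 189 / 2000 = 0.0945.
copper sulfate pentahydrate: 21.1 mg × (189 mL / 2000 mL) = 1.99 mg
tryptone: 12.4 g × (189 mL / 2000 mL) = 1.17 g
magnesium chloride hexahydrate: 0.931 g × (189 mL / 2000 mL) = 0.0879795 g = 87.98 mg
cellobiose: 47.7 g × (189 mL / 2000 mL) = 4.51 g
glucose: 73 g × (189 mL / 2000 mL) = 6.90 g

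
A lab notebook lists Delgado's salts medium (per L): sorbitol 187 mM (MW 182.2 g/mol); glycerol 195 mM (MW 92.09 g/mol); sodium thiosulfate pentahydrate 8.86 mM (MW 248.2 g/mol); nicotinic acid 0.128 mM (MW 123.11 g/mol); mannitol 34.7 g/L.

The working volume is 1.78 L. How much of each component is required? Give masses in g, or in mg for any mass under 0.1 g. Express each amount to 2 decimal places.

sorbitol 60.65 g; glycerol 31.96 g; sodium thiosulfate pentahydrate 3.91 g; nicotinic acid 28.05 mg; mannitol 61.77 g

Working volume: 1.78 L.
sorbitol: 187 mmol/L × 182.2 g/mol × 1.78 L ÷ 1000 = 60.65 g
glycerol: 195 mmol/L × 92.09 g/mol × 1.78 L ÷ 1000 = 31.96 g
sodium thiosulfate pentahydrate: 8.86 mmol/L × 248.2 g/mol × 1.78 L ÷ 1000 = 3.91 g
nicotinic acid: 0.128 mmol/L × 123.11 mg/mmol × 1.78 L = 28.05 mg
mannitol: 34.7 g/L × 1.78 L = 61.77 g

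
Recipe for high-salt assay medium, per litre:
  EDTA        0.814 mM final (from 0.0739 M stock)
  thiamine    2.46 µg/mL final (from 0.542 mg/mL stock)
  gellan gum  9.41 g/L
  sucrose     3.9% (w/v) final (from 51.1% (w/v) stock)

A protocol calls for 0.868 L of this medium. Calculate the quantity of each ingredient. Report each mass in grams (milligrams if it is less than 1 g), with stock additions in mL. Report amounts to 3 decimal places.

Working volume: 0.868 L.
EDTA: V = C2·V2/C1 = 0.814 mM × 868 mL ÷ 73.9 mM = 9.561 mL
thiamine: dilute stock: 2.46 µg/mL × 868 mL ÷ 542 µg/mL = 3.940 mL
gellan gum: 9.41 g/L × 0.868 L = 8.168 g
sucrose: V = C2·V2/C1 = 3.9% ÷ 51.1% × 868 mL = 66.247 mL

EDTA 9.561 mL; thiamine 3.940 mL; gellan gum 8.168 g; sucrose 66.247 mL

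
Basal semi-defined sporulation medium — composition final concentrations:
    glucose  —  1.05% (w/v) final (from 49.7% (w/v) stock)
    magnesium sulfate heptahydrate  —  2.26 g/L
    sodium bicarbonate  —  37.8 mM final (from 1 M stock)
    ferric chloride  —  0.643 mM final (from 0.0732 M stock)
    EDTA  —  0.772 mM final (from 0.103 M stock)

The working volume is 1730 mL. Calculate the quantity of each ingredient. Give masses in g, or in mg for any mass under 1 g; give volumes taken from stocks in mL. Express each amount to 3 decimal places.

glucose 36.549 mL; magnesium sulfate heptahydrate 3.910 g; sodium bicarbonate 65.394 mL; ferric chloride 15.197 mL; EDTA 12.967 mL

Scale factor relative to 1 L: 1.73.
glucose: dilute stock: 1.05% ÷ 49.7% × 1730 mL = 36.549 mL
magnesium sulfate heptahydrate: 2.26 g/L × 1.73 L = 3.910 g
sodium bicarbonate: V = C2·V2/C1 = 37.8 mM × 1730 mL ÷ 1000 mM = 65.394 mL
ferric chloride: dilute stock: 0.643 mM × 1730 mL ÷ 73.2 mM = 15.197 mL
EDTA: dilute stock: 0.772 mM × 1730 mL ÷ 103 mM = 12.967 mL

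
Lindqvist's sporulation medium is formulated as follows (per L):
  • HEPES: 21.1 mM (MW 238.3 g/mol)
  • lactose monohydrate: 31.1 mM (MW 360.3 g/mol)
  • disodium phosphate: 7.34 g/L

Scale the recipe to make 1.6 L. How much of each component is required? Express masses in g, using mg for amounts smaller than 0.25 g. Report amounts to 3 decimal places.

HEPES 8.045 g; lactose monohydrate 17.929 g; disodium phosphate 11.744 g

Working volume: 1.6 L.
HEPES: 21.1 mmol/L × 238.3 g/mol × 1.6 L ÷ 1000 = 8.045 g
lactose monohydrate: 31.1 mmol/L × 360.3 g/mol × 1.6 L ÷ 1000 = 17.929 g
disodium phosphate: 7.34 g/L × 1.6 L = 11.744 g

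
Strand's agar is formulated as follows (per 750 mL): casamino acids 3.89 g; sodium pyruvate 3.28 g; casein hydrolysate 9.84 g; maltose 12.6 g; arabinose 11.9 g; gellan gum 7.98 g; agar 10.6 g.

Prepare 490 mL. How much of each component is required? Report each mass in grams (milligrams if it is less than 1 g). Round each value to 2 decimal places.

casamino acids 2.54 g; sodium pyruvate 2.14 g; casein hydrolysate 6.43 g; maltose 8.23 g; arabinose 7.77 g; gellan gum 5.21 g; agar 6.93 g

Ratio of target to recipe volume: 490 / 750 = 0.653333.
casamino acids: 3.89 g × (490 mL / 750 mL) = 2.54 g
sodium pyruvate: 3.28 g × (490 mL / 750 mL) = 2.14 g
casein hydrolysate: 9.84 g × (490 mL / 750 mL) = 6.43 g
maltose: 12.6 g × (490 mL / 750 mL) = 8.23 g
arabinose: 11.9 g × (490 mL / 750 mL) = 7.77 g
gellan gum: 7.98 g × (490 mL / 750 mL) = 5.21 g
agar: 10.6 g × (490 mL / 750 mL) = 6.93 g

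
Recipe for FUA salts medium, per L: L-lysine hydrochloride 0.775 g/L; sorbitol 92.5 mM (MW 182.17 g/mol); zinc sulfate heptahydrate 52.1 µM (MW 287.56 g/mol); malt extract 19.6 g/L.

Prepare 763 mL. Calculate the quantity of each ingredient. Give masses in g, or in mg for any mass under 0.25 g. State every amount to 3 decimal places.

Target volume = 763 mL = 0.763 L.
L-lysine hydrochloride: 0.775 g/L × 0.763 L = 0.591 g
sorbitol: 92.5 mmol/L × 182.17 g/mol × 0.763 L ÷ 1000 = 12.857 g
zinc sulfate heptahydrate: 52.1 µmol/L × 287.56 g/mol × 0.763 L ÷ 1000 = 11.431 mg
malt extract: 19.6 g/L × 0.763 L = 14.955 g

L-lysine hydrochloride 0.591 g; sorbitol 12.857 g; zinc sulfate heptahydrate 11.431 mg; malt extract 14.955 g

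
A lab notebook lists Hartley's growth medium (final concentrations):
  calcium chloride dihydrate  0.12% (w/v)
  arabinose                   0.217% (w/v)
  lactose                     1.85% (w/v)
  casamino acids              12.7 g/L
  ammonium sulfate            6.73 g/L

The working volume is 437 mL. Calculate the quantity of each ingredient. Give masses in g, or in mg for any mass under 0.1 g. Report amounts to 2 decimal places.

calcium chloride dihydrate 0.52 g; arabinose 0.95 g; lactose 8.08 g; casamino acids 5.55 g; ammonium sulfate 2.94 g

Target volume = 437 mL = 0.437 L.
calcium chloride dihydrate: 0.12% w/v = 1.2 g/L → 1.2 × 0.437 L = 0.52 g
arabinose: 0.217 g per 100 mL × 437 mL ÷ 100 = 0.95 g
lactose: 1.85 g per 100 mL × 437 mL ÷ 100 = 8.08 g
casamino acids: 12.7 g/L × 0.437 L = 5.55 g
ammonium sulfate: 6.73 g/L × 0.437 L = 2.94 g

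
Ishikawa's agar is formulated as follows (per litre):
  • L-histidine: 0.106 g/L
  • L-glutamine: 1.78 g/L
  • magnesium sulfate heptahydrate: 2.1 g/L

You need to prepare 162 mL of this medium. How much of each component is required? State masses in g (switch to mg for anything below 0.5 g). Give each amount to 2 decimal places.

L-histidine 17.17 mg; L-glutamine 288.36 mg; magnesium sulfate heptahydrate 340.20 mg

Scale factor relative to 1 L: 0.162.
L-histidine: 0.106 g/L × 0.162 L = 0.017172 g = 17.17 mg
L-glutamine: 1.78 g/L × 0.162 L = 0.28836 g = 288.36 mg
magnesium sulfate heptahydrate: 2.1 g/L × 0.162 L = 0.3402 g = 340.20 mg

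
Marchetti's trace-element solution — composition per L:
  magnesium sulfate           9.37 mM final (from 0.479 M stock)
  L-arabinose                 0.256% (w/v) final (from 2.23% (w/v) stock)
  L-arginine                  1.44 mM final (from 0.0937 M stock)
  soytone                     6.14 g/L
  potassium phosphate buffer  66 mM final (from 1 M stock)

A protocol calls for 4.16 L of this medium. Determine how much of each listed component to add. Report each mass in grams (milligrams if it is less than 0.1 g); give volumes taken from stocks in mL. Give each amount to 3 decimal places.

Scale factor relative to 1 L: 4.16.
magnesium sulfate: V = C2·V2/C1 = 9.37 mM × 4160 mL ÷ 479 mM = 81.376 mL
L-arabinose: C1V1 = C2V2 → 0.256% ÷ 2.23% × 4160 mL = 477.561 mL
L-arginine: V = C2·V2/C1 = 1.44 mM × 4160 mL ÷ 93.7 mM = 63.932 mL
soytone: 6.14 g/L × 4.16 L = 25.542 g
potassium phosphate buffer: dilute stock: 66 mM × 4160 mL ÷ 1000 mM = 274.560 mL

magnesium sulfate 81.376 mL; L-arabinose 477.561 mL; L-arginine 63.932 mL; soytone 25.542 g; potassium phosphate buffer 274.560 mL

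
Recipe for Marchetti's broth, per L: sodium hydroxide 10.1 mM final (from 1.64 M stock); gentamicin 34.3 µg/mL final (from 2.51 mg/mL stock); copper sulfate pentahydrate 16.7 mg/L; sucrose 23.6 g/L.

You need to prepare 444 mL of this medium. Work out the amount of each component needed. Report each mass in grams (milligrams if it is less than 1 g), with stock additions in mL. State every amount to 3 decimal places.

Scale factor relative to 1 L: 0.444.
sodium hydroxide: C1V1 = C2V2 → 10.1 mM × 444 mL ÷ 1640 mM = 2.734 mL
gentamicin: C1V1 = C2V2 → 34.3 µg/mL × 444 mL ÷ 2510 µg/mL = 6.067 mL
copper sulfate pentahydrate: 16.7 mg/L × 0.444 L = 7.415 mg
sucrose: 23.6 g/L × 0.444 L = 10.478 g

sodium hydroxide 2.734 mL; gentamicin 6.067 mL; copper sulfate pentahydrate 7.415 mg; sucrose 10.478 g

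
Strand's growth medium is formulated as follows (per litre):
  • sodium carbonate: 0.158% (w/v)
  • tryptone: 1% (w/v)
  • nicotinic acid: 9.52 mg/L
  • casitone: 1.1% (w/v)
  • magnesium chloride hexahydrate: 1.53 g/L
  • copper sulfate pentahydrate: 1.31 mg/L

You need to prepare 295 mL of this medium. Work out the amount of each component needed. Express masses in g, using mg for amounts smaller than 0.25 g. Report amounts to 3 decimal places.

Working volume: 295 mL = 0.295 L.
sodium carbonate: 0.158% w/v = 1.58 g/L → 1.58 × 0.295 L = 0.466 g
tryptone: 1% w/v = 10 g/L → 10 × 0.295 L = 2.950 g
nicotinic acid: 9.52 mg/L × 0.295 L = 2.808 mg
casitone: 1.1% w/v = 11 g/L → 11 × 0.295 L = 3.245 g
magnesium chloride hexahydrate: 1.53 g/L × 0.295 L = 0.451 g
copper sulfate pentahydrate: 1.31 mg/L × 0.295 L = 0.386 mg

sodium carbonate 0.466 g; tryptone 2.950 g; nicotinic acid 2.808 mg; casitone 3.245 g; magnesium chloride hexahydrate 0.451 g; copper sulfate pentahydrate 0.386 mg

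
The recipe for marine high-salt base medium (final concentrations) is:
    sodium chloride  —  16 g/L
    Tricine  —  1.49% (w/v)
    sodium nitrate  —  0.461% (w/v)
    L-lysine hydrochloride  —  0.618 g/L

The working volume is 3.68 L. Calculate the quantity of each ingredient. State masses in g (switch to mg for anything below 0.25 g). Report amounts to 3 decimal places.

Scale factor relative to 1 L: 3.68.
sodium chloride: 16 g/L × 3.68 L = 58.880 g
Tricine: 1.49% w/v = 14.9 g/L → 14.9 × 3.68 L = 54.832 g
sodium nitrate: 0.461 g per 100 mL × 3680 mL ÷ 100 = 16.965 g
L-lysine hydrochloride: 0.618 g/L × 3.68 L = 2.274 g

sodium chloride 58.880 g; Tricine 54.832 g; sodium nitrate 16.965 g; L-lysine hydrochloride 2.274 g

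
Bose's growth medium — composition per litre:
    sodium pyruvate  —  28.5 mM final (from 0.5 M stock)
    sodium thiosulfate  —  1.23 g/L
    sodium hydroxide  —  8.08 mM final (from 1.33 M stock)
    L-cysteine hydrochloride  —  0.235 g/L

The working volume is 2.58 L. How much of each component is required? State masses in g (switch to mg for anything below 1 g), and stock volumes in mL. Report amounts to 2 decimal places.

sodium pyruvate 147.06 mL; sodium thiosulfate 3.17 g; sodium hydroxide 15.67 mL; L-cysteine hydrochloride 606.30 mg

Working volume: 2.58 L.
sodium pyruvate: dilute stock: 28.5 mM × 2580 mL ÷ 500 mM = 147.06 mL
sodium thiosulfate: 1.23 g/L × 2.58 L = 3.17 g
sodium hydroxide: dilute stock: 8.08 mM × 2580 mL ÷ 1330 mM = 15.67 mL
L-cysteine hydrochloride: 0.235 g/L × 2.58 L = 0.6063 g = 606.30 mg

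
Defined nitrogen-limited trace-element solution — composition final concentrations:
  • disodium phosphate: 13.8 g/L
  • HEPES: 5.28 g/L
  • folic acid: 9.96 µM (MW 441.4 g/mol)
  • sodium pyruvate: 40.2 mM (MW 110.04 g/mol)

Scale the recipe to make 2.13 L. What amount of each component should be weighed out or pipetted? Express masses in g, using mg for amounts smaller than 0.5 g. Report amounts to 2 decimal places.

disodium phosphate 29.39 g; HEPES 11.25 g; folic acid 9.36 mg; sodium pyruvate 9.42 g

Working volume: 2.13 L.
disodium phosphate: 13.8 g/L × 2.13 L = 29.39 g
HEPES: 5.28 g/L × 2.13 L = 11.25 g
folic acid: 9.96 µmol/L × 441.4 g/mol × 2.13 L ÷ 1000 = 9.36 mg
sodium pyruvate: 40.2 mmol/L × 110.04 g/mol × 2.13 L ÷ 1000 = 9.42 g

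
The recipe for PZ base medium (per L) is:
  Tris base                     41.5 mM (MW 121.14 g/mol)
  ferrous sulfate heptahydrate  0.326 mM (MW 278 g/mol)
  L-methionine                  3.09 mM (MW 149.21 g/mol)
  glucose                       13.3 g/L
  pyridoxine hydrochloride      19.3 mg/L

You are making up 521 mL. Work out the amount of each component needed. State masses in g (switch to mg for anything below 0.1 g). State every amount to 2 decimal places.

Tris base 2.62 g; ferrous sulfate heptahydrate 47.22 mg; L-methionine 0.24 g; glucose 6.93 g; pyridoxine hydrochloride 10.06 mg

Target volume = 521 mL = 0.521 L.
Tris base: 41.5 mmol/L × 121.14 g/mol × 0.521 L ÷ 1000 = 2.62 g
ferrous sulfate heptahydrate: 0.326 mmol/L × 278 mg/mmol × 0.521 L = 47.22 mg
L-methionine: 3.09 mmol/L × 149.21 g/mol × 0.521 L ÷ 1000 = 0.24 g
glucose: 13.3 g/L × 0.521 L = 6.93 g
pyridoxine hydrochloride: 19.3 mg/L × 0.521 L = 10.06 mg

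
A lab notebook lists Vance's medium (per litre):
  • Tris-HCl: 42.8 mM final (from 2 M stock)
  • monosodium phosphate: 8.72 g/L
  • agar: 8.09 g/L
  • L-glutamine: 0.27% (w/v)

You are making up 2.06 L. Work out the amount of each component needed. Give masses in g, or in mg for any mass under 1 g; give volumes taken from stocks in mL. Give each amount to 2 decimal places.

Working volume: 2.06 L.
Tris-HCl: V = C2·V2/C1 = 42.8 mM × 2060 mL ÷ 2000 mM = 44.08 mL
monosodium phosphate: 8.72 g/L × 2.06 L = 17.96 g
agar: 8.09 g/L × 2.06 L = 16.67 g
L-glutamine: 0.27 g per 100 mL × 2060 mL ÷ 100 = 5.56 g

Tris-HCl 44.08 mL; monosodium phosphate 17.96 g; agar 16.67 g; L-glutamine 5.56 g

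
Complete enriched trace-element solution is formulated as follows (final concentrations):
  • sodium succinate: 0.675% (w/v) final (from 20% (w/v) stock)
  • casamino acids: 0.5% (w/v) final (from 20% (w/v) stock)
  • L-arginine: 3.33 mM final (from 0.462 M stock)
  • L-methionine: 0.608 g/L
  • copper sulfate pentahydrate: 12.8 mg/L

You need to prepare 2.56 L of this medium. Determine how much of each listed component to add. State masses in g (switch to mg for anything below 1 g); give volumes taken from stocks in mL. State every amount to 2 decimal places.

sodium succinate 86.40 mL; casamino acids 64.00 mL; L-arginine 18.45 mL; L-methionine 1.56 g; copper sulfate pentahydrate 32.77 mg

Working volume: 2.56 L.
sodium succinate: V = C2·V2/C1 = 0.675% ÷ 20% × 2560 mL = 86.40 mL
casamino acids: C1V1 = C2V2 → 0.5% ÷ 20% × 2560 mL = 64.00 mL
L-arginine: C1V1 = C2V2 → 3.33 mM × 2560 mL ÷ 462 mM = 18.45 mL
L-methionine: 0.608 g/L × 2.56 L = 1.56 g
copper sulfate pentahydrate: 12.8 mg/L × 2.56 L = 32.77 mg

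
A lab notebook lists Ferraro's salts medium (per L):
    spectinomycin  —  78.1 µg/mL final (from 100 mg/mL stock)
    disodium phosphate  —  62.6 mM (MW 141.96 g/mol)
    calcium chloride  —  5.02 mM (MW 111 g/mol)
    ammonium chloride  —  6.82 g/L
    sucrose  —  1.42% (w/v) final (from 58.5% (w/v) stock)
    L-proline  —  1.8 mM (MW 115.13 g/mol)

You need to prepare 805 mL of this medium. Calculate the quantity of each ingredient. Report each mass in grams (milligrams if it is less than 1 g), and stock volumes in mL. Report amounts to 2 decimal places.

spectinomycin 0.63 mL; disodium phosphate 7.15 g; calcium chloride 448.56 mg; ammonium chloride 5.49 g; sucrose 19.54 mL; L-proline 166.82 mg

Target volume = 805 mL = 0.805 L.
spectinomycin: C1V1 = C2V2 → 78.1 µg/mL × 805 mL ÷ 100000 µg/mL = 0.63 mL
disodium phosphate: 62.6 mmol/L × 141.96 g/mol × 0.805 L ÷ 1000 = 7.15 g
calcium chloride: 5.02 mmol/L × 111 mg/mmol × 0.805 L = 448.56 mg
ammonium chloride: 6.82 g/L × 0.805 L = 5.49 g
sucrose: C1V1 = C2V2 → 1.42% ÷ 58.5% × 805 mL = 19.54 mL
L-proline: 1.8 mmol/L × 115.13 mg/mmol × 0.805 L = 166.82 mg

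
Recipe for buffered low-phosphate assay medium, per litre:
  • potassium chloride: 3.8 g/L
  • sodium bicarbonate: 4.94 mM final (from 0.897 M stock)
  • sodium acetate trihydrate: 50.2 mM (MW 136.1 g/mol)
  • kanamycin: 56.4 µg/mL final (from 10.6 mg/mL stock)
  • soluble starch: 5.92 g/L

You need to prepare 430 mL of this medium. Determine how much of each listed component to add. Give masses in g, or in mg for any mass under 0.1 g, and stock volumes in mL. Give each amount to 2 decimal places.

Target volume = 430 mL = 0.43 L.
potassium chloride: 3.8 g/L × 0.43 L = 1.63 g
sodium bicarbonate: V = C2·V2/C1 = 4.94 mM × 430 mL ÷ 897 mM = 2.37 mL
sodium acetate trihydrate: 50.2 mmol/L × 136.1 g/mol × 0.43 L ÷ 1000 = 2.94 g
kanamycin: dilute stock: 56.4 µg/mL × 430 mL ÷ 10600 µg/mL = 2.29 mL
soluble starch: 5.92 g/L × 0.43 L = 2.55 g

potassium chloride 1.63 g; sodium bicarbonate 2.37 mL; sodium acetate trihydrate 2.94 g; kanamycin 2.29 mL; soluble starch 2.55 g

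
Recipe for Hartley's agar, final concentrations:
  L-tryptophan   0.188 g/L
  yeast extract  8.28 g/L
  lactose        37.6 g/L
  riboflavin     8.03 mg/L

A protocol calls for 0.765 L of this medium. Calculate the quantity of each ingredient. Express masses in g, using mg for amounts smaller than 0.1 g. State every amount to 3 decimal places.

Scale factor relative to 1 L: 0.765.
L-tryptophan: 0.188 g/L × 0.765 L = 0.144 g
yeast extract: 8.28 g/L × 0.765 L = 6.334 g
lactose: 37.6 g/L × 0.765 L = 28.764 g
riboflavin: 8.03 mg/L × 0.765 L = 6.143 mg

L-tryptophan 0.144 g; yeast extract 6.334 g; lactose 28.764 g; riboflavin 6.143 mg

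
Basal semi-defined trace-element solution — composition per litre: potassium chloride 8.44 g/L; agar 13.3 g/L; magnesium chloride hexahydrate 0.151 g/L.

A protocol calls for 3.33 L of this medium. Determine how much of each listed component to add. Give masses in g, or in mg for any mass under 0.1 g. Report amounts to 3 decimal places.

Working volume: 3.33 L.
potassium chloride: 8.44 g/L × 3.33 L = 28.105 g
agar: 13.3 g/L × 3.33 L = 44.289 g
magnesium chloride hexahydrate: 0.151 g/L × 3.33 L = 0.503 g

potassium chloride 28.105 g; agar 44.289 g; magnesium chloride hexahydrate 0.503 g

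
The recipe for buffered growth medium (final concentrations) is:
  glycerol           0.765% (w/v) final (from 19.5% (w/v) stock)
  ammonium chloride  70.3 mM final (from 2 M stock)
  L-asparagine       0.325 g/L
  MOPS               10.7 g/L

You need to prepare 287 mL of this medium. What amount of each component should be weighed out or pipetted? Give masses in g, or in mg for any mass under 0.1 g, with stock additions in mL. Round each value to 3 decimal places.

Target volume = 287 mL = 0.287 L.
glycerol: C1V1 = C2V2 → 0.765% ÷ 19.5% × 287 mL = 11.259 mL
ammonium chloride: V = C2·V2/C1 = 70.3 mM × 287 mL ÷ 2000 mM = 10.088 mL
L-asparagine: 0.325 g/L × 0.287 L = 0.093275 g = 93.275 mg
MOPS: 10.7 g/L × 0.287 L = 3.071 g

glycerol 11.259 mL; ammonium chloride 10.088 mL; L-asparagine 93.275 mg; MOPS 3.071 g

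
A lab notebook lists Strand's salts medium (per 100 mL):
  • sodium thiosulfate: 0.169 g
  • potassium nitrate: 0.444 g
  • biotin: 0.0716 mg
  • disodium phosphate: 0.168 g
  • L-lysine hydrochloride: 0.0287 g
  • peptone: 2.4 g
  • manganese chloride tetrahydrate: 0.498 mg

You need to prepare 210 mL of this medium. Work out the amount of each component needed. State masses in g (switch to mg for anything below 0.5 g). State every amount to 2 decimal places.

sodium thiosulfate 354.90 mg; potassium nitrate 0.93 g; biotin 0.15 mg; disodium phosphate 352.80 mg; L-lysine hydrochloride 60.27 mg; peptone 5.04 g; manganese chloride tetrahydrate 1.05 mg

Ratio of target to recipe volume: 210 / 100 = 2.1.
sodium thiosulfate: 0.169 g × (210 mL / 100 mL) = 0.3549 g = 354.90 mg
potassium nitrate: 0.444 g × (210 mL / 100 mL) = 0.93 g
biotin: 0.0716 mg × (210 mL / 100 mL) = 0.15 mg
disodium phosphate: 0.168 g × (210 mL / 100 mL) = 0.3528 g = 352.80 mg
L-lysine hydrochloride: 0.0287 g × (210 mL / 100 mL) = 0.06027 g = 60.27 mg
peptone: 2.4 g × (210 mL / 100 mL) = 5.04 g
manganese chloride tetrahydrate: 0.498 mg × (210 mL / 100 mL) = 1.05 mg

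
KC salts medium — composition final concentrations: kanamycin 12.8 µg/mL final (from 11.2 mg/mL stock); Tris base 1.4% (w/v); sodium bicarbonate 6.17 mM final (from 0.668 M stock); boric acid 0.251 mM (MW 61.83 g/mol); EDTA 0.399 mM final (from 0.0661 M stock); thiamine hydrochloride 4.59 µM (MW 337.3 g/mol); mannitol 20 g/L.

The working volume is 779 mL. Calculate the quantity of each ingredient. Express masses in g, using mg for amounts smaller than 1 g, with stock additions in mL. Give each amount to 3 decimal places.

Scale factor relative to 1 L: 0.779.
kanamycin: V = C2·V2/C1 = 12.8 µg/mL × 779 mL ÷ 11200 µg/mL = 0.890 mL
Tris base: 1.4 g per 100 mL × 779 mL ÷ 100 = 10.906 g
sodium bicarbonate: V = C2·V2/C1 = 6.17 mM × 779 mL ÷ 668 mM = 7.195 mL
boric acid: 0.251 mmol/L × 61.83 mg/mmol × 0.779 L = 12.090 mg
EDTA: C1V1 = C2V2 → 0.399 mM × 779 mL ÷ 66.1 mM = 4.702 mL
thiamine hydrochloride: 4.59 µmol/L × 337.3 g/mol × 0.779 L ÷ 1000 = 1.206 mg
mannitol: 20 g/L × 0.779 L = 15.580 g

kanamycin 0.890 mL; Tris base 10.906 g; sodium bicarbonate 7.195 mL; boric acid 12.090 mg; EDTA 4.702 mL; thiamine hydrochloride 1.206 mg; mannitol 15.580 g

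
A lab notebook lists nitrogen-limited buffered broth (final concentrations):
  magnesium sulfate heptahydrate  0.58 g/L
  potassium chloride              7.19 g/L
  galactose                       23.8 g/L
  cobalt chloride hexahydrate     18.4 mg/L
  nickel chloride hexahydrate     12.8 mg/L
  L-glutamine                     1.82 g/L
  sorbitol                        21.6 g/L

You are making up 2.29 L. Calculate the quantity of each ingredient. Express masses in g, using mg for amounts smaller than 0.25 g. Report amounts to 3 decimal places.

magnesium sulfate heptahydrate 1.328 g; potassium chloride 16.465 g; galactose 54.502 g; cobalt chloride hexahydrate 42.136 mg; nickel chloride hexahydrate 29.312 mg; L-glutamine 4.168 g; sorbitol 49.464 g

Scale factor relative to 1 L: 2.29.
magnesium sulfate heptahydrate: 0.58 g/L × 2.29 L = 1.328 g
potassium chloride: 7.19 g/L × 2.29 L = 16.465 g
galactose: 23.8 g/L × 2.29 L = 54.502 g
cobalt chloride hexahydrate: 18.4 mg/L × 2.29 L = 42.136 mg
nickel chloride hexahydrate: 12.8 mg/L × 2.29 L = 29.312 mg
L-glutamine: 1.82 g/L × 2.29 L = 4.168 g
sorbitol: 21.6 g/L × 2.29 L = 49.464 g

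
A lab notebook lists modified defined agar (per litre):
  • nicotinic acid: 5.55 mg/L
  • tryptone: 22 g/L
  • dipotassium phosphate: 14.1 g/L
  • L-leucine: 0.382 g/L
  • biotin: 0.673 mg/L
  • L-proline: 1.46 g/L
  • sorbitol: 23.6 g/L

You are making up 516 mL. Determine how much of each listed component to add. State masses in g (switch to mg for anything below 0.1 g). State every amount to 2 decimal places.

Target volume = 516 mL = 0.516 L.
nicotinic acid: 5.55 mg/L × 0.516 L = 2.86 mg
tryptone: 22 g/L × 0.516 L = 11.35 g
dipotassium phosphate: 14.1 g/L × 0.516 L = 7.28 g
L-leucine: 0.382 g/L × 0.516 L = 0.20 g
biotin: 0.673 mg/L × 0.516 L = 0.35 mg
L-proline: 1.46 g/L × 0.516 L = 0.75 g
sorbitol: 23.6 g/L × 0.516 L = 12.18 g

nicotinic acid 2.86 mg; tryptone 11.35 g; dipotassium phosphate 7.28 g; L-leucine 0.20 g; biotin 0.35 mg; L-proline 0.75 g; sorbitol 12.18 g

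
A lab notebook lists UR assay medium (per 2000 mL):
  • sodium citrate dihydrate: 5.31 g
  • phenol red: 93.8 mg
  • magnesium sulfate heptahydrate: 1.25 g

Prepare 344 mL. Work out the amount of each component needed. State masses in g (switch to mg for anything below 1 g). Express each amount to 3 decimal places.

Scale factor = 344 mL / 2000 mL = 0.172.
sodium citrate dihydrate: 5.31 g × (344 mL / 2000 mL) = 0.91332 g = 913.320 mg
phenol red: 93.8 mg × (344 mL / 2000 mL) = 16.134 mg
magnesium sulfate heptahydrate: 1.25 g × (344 mL / 2000 mL) = 0.215 g = 215.000 mg

sodium citrate dihydrate 913.320 mg; phenol red 16.134 mg; magnesium sulfate heptahydrate 215.000 mg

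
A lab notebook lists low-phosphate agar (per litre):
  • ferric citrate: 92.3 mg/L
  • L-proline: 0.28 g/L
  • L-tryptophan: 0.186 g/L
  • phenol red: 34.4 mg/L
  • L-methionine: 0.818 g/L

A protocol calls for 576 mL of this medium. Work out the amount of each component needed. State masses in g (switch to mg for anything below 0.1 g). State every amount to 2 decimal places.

ferric citrate 53.16 mg; L-proline 0.16 g; L-tryptophan 0.11 g; phenol red 19.81 mg; L-methionine 0.47 g

Target volume = 576 mL = 0.576 L.
ferric citrate: 92.3 mg/L × 0.576 L = 53.16 mg
L-proline: 0.28 g/L × 0.576 L = 0.16 g
L-tryptophan: 0.186 g/L × 0.576 L = 0.11 g
phenol red: 34.4 mg/L × 0.576 L = 19.81 mg
L-methionine: 0.818 g/L × 0.576 L = 0.47 g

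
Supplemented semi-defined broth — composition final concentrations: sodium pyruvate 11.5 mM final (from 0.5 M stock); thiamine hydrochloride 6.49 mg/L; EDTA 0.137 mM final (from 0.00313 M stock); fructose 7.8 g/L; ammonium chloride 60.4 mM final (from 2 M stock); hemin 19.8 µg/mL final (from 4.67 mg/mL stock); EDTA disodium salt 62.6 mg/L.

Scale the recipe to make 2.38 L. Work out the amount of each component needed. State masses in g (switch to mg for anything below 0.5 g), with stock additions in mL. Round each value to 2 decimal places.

sodium pyruvate 54.74 mL; thiamine hydrochloride 15.45 mg; EDTA 104.17 mL; fructose 18.56 g; ammonium chloride 71.88 mL; hemin 10.09 mL; EDTA disodium salt 148.99 mg

Working volume: 2.38 L.
sodium pyruvate: C1V1 = C2V2 → 11.5 mM × 2380 mL ÷ 500 mM = 54.74 mL
thiamine hydrochloride: 6.49 mg/L × 2.38 L = 15.45 mg
EDTA: C1V1 = C2V2 → 0.137 mM × 2380 mL ÷ 3.13 mM = 104.17 mL
fructose: 7.8 g/L × 2.38 L = 18.56 g
ammonium chloride: dilute stock: 60.4 mM × 2380 mL ÷ 2000 mM = 71.88 mL
hemin: C1V1 = C2V2 → 19.8 µg/mL × 2380 mL ÷ 4670 µg/mL = 10.09 mL
EDTA disodium salt: 62.6 mg/L × 2.38 L = 148.99 mg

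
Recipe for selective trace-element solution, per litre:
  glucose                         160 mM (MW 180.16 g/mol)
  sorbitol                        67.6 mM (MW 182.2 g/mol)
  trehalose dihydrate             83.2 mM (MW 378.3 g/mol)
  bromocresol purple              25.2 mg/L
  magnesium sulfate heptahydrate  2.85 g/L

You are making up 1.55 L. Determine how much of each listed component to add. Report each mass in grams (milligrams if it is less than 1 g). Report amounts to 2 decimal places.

glucose 44.68 g; sorbitol 19.09 g; trehalose dihydrate 48.79 g; bromocresol purple 39.06 mg; magnesium sulfate heptahydrate 4.42 g

Working volume: 1.55 L.
glucose: 160 mmol/L × 180.16 g/mol × 1.55 L ÷ 1000 = 44.68 g
sorbitol: 67.6 mmol/L × 182.2 g/mol × 1.55 L ÷ 1000 = 19.09 g
trehalose dihydrate: 83.2 mmol/L × 378.3 g/mol × 1.55 L ÷ 1000 = 48.79 g
bromocresol purple: 25.2 mg/L × 1.55 L = 39.06 mg
magnesium sulfate heptahydrate: 2.85 g/L × 1.55 L = 4.42 g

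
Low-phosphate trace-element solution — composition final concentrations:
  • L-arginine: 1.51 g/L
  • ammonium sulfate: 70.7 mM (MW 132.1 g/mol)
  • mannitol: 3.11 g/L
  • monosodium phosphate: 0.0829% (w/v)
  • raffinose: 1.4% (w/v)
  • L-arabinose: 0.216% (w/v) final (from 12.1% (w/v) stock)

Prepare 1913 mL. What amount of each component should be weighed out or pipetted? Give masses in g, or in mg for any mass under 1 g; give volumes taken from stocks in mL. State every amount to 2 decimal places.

L-arginine 2.89 g; ammonium sulfate 17.87 g; mannitol 5.95 g; monosodium phosphate 1.59 g; raffinose 26.78 g; L-arabinose 34.15 mL

Scale factor relative to 1 L: 1.913.
L-arginine: 1.51 g/L × 1.913 L = 2.89 g
ammonium sulfate: 70.7 mmol/L × 132.1 g/mol × 1.913 L ÷ 1000 = 17.87 g
mannitol: 3.11 g/L × 1.913 L = 5.95 g
monosodium phosphate: 0.0829 g per 100 mL × 1913 mL ÷ 100 = 1.59 g
raffinose: 1.4 g per 100 mL × 1913 mL ÷ 100 = 26.78 g
L-arabinose: dilute stock: 0.216% ÷ 12.1% × 1913 mL = 34.15 mL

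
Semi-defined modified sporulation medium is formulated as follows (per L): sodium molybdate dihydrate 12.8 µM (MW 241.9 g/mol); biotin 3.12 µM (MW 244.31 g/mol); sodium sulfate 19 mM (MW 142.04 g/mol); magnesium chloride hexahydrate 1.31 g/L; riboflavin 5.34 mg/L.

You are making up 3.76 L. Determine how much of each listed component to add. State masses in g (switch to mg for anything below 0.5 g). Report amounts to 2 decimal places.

Scale factor relative to 1 L: 3.76.
sodium molybdate dihydrate: 12.8 µmol/L × 241.9 g/mol × 3.76 L ÷ 1000 = 11.64 mg
biotin: 3.12 µmol/L × 244.31 g/mol × 3.76 L ÷ 1000 = 2.87 mg
sodium sulfate: 19 mmol/L × 142.04 g/mol × 3.76 L ÷ 1000 = 10.15 g
magnesium chloride hexahydrate: 1.31 g/L × 3.76 L = 4.93 g
riboflavin: 5.34 mg/L × 3.76 L = 20.08 mg

sodium molybdate dihydrate 11.64 mg; biotin 2.87 mg; sodium sulfate 10.15 g; magnesium chloride hexahydrate 4.93 g; riboflavin 20.08 mg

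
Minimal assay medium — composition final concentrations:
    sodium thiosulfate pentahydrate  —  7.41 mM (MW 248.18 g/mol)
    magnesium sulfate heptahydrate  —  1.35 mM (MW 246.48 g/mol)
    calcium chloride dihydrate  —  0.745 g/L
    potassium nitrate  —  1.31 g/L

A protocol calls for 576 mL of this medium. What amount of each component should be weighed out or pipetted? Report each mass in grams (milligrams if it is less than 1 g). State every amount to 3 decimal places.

sodium thiosulfate pentahydrate 1.059 g; magnesium sulfate heptahydrate 191.663 mg; calcium chloride dihydrate 429.120 mg; potassium nitrate 754.560 mg

Target volume = 576 mL = 0.576 L.
sodium thiosulfate pentahydrate: 7.41 mmol/L × 248.18 g/mol × 0.576 L ÷ 1000 = 1.059 g
magnesium sulfate heptahydrate: 1.35 mmol/L × 246.48 mg/mmol × 0.576 L = 191.663 mg
calcium chloride dihydrate: 0.745 g/L × 0.576 L = 0.42912 g = 429.120 mg
potassium nitrate: 1.31 g/L × 0.576 L = 0.75456 g = 754.560 mg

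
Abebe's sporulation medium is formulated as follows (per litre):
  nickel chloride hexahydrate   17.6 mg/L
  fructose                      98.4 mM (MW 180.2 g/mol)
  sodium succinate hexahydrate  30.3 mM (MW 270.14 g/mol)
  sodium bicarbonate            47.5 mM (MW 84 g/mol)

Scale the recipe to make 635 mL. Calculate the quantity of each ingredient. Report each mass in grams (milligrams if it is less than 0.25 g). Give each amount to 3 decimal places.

nickel chloride hexahydrate 11.176 mg; fructose 11.260 g; sodium succinate hexahydrate 5.198 g; sodium bicarbonate 2.534 g

Target volume = 635 mL = 0.635 L.
nickel chloride hexahydrate: 17.6 mg/L × 0.635 L = 11.176 mg
fructose: 98.4 mmol/L × 180.2 g/mol × 0.635 L ÷ 1000 = 11.260 g
sodium succinate hexahydrate: 30.3 mmol/L × 270.14 g/mol × 0.635 L ÷ 1000 = 5.198 g
sodium bicarbonate: 47.5 mmol/L × 84 g/mol × 0.635 L ÷ 1000 = 2.534 g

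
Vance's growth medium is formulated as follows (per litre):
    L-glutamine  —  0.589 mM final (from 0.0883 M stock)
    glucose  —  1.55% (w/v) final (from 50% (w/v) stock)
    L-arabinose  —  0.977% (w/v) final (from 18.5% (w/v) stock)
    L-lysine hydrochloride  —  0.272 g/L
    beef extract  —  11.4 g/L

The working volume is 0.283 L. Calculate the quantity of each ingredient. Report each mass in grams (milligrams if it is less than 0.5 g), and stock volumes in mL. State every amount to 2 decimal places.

Scale factor relative to 1 L: 0.283.
L-glutamine: C1V1 = C2V2 → 0.589 mM × 283 mL ÷ 88.3 mM = 1.89 mL
glucose: V = C2·V2/C1 = 1.55% ÷ 50% × 283 mL = 8.77 mL
L-arabinose: dilute stock: 0.977% ÷ 18.5% × 283 mL = 14.95 mL
L-lysine hydrochloride: 0.272 g/L × 0.283 L = 0.076976 g = 76.98 mg
beef extract: 11.4 g/L × 0.283 L = 3.23 g

L-glutamine 1.89 mL; glucose 8.77 mL; L-arabinose 14.95 mL; L-lysine hydrochloride 76.98 mg; beef extract 3.23 g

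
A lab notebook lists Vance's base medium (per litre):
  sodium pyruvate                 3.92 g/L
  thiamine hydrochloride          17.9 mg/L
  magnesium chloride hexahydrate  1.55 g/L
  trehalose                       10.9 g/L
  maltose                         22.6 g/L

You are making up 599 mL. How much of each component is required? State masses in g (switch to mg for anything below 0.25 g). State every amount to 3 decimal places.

sodium pyruvate 2.348 g; thiamine hydrochloride 10.722 mg; magnesium chloride hexahydrate 0.928 g; trehalose 6.529 g; maltose 13.537 g

Target volume = 599 mL = 0.599 L.
sodium pyruvate: 3.92 g/L × 0.599 L = 2.348 g
thiamine hydrochloride: 17.9 mg/L × 0.599 L = 10.722 mg
magnesium chloride hexahydrate: 1.55 g/L × 0.599 L = 0.928 g
trehalose: 10.9 g/L × 0.599 L = 6.529 g
maltose: 22.6 g/L × 0.599 L = 13.537 g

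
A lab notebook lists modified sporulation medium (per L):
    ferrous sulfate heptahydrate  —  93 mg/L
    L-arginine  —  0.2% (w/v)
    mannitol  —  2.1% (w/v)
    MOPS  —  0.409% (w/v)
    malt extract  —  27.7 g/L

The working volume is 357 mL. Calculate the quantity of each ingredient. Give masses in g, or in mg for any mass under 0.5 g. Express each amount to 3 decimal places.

Working volume: 357 mL = 0.357 L.
ferrous sulfate heptahydrate: 93 mg/L × 0.357 L = 33.201 mg
L-arginine: 0.2% w/v = 2 g/L → 2 × 0.357 L = 0.714 g
mannitol: 2.1 g per 100 mL × 357 mL ÷ 100 = 7.497 g
MOPS: 0.409% w/v = 4.09 g/L → 4.09 × 0.357 L = 1.460 g
malt extract: 27.7 g/L × 0.357 L = 9.889 g

ferrous sulfate heptahydrate 33.201 mg; L-arginine 0.714 g; mannitol 7.497 g; MOPS 1.460 g; malt extract 9.889 g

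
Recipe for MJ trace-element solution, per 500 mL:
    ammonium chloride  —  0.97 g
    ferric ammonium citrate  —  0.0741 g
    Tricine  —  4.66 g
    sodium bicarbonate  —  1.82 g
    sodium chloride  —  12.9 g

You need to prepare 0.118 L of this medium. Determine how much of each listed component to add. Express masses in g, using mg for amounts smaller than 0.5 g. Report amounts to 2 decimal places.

Ratio of target to recipe volume: 118 / 500 = 0.236.
ammonium chloride: 0.97 g × (118 mL / 500 mL) = 0.22892 g = 228.92 mg
ferric ammonium citrate: 0.0741 g × (118 mL / 500 mL) = 0.0174876 g = 17.49 mg
Tricine: 4.66 g × (118 mL / 500 mL) = 1.10 g
sodium bicarbonate: 1.82 g × (118 mL / 500 mL) = 0.42952 g = 429.52 mg
sodium chloride: 12.9 g × (118 mL / 500 mL) = 3.04 g

ammonium chloride 228.92 mg; ferric ammonium citrate 17.49 mg; Tricine 1.10 g; sodium bicarbonate 429.52 mg; sodium chloride 3.04 g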